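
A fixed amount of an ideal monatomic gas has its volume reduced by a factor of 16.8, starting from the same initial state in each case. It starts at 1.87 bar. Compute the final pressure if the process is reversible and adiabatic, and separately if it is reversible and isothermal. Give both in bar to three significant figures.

For a monatomic ideal gas γ = 5/3.
Isothermal: P₂ = P₁(V₁/V₂) = 1.87×16.8 = 31.42 bar.
Adiabatic: P₂ = P₁(V₁/V₂)^γ = 1.87×16.8^(5/3) = 206.1 bar.

adiabatic: 206 bar; isothermal: 31.4 bar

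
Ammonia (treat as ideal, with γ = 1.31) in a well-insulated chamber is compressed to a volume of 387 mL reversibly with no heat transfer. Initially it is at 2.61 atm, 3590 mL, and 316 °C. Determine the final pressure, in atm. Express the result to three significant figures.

P₂ ≈ 48.3 atm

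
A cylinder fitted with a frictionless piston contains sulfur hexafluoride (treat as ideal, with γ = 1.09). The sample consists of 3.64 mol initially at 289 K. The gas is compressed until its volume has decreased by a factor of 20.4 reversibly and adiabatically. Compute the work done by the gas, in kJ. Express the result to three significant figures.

W ≈ -30.3 kJ

Adiabatic: T₁V₁^(γ−1) = T₂V₂^(γ−1) ⇒ T₂ = T₁ (V₁/V₂)^(γ−1).
T₂ = 289 × 20.4^(0.09) = 379.1 K.
Q = 0, so ΔU = W_on_gas = nCᵥΔT with Cᵥ = R/(γ−1) = 92.38 J/(mol·K).
ΔU = 3.64 × 92.38 × (379.1 − 289) = 30300 J.
Work done by the gas = −ΔU = -30300 J.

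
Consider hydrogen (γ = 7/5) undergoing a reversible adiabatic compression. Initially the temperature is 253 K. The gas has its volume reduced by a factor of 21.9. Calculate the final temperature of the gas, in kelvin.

For a reversible adiabat TV^(γ−1) is constant, so T₂ = T₁ (V₁/V₂)^(γ−1).
T₂ = 253 × 21.9^(2/5) = 869.6 K.

T₂ ≈ 870 K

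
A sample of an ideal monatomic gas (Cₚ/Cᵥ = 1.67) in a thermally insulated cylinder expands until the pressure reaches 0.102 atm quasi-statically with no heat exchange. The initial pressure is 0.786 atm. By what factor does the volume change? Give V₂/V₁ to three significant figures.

From PV^γ = const, V₂/V₁ = (P₁/P₂)^(1/γ).
V₂/V₁ = (0.786/0.102)^(0.599) = 3.396.

V₂/V₁ ≈ 3.40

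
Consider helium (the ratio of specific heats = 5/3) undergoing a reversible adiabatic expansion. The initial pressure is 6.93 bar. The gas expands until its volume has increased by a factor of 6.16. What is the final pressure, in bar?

Since PV^γ is constant along a reversible adiabat, P₂ = P₁ (V₁/V₂)^γ.
P₂ = 6.93 × (1/6.16)^(5/3) = 0.3348 bar.

P₂ ≈ 0.335 bar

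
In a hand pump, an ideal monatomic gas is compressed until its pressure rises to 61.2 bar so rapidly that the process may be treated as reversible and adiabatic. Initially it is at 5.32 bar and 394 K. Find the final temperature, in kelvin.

T₂ ≈ 1050 K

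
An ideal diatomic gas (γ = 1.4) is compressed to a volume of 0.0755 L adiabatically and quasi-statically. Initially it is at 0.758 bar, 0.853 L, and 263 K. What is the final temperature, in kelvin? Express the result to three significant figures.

T₂ ≈ 694 K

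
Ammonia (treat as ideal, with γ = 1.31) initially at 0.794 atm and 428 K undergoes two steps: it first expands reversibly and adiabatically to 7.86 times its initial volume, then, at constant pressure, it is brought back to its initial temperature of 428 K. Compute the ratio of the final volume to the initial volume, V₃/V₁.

Adiabatic step: V₂/V₁ = 7.86; T₂ = T₁·(1/7.86)^(0.31) = 225.9 K.
Isobaric step: V₃/V₂ = T₃/T₂ = 428/225.9.
V₃/V₁ = (V₂/V₁)(V₃/V₂) = 7.86 × (428/225.9) = 14.89.

V₃/V₁ ≈ 14.9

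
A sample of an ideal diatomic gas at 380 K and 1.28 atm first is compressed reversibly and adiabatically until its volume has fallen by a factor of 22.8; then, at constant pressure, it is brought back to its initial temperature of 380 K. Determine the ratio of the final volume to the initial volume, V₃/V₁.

For a diatomic ideal gas γ = 7/5.
Adiabatic step: V₂/V₁ = 0.04386; T₂ = T₁·22.8^(2/5) = 1327 K.
Isobaric step: V₃/V₂ = T₃/T₂ = 380/1327.
V₃/V₁ = (V₂/V₁)(V₃/V₂) = 0.04386 × (380/1327) = 0.01256.

V₃/V₁ ≈ 0.0126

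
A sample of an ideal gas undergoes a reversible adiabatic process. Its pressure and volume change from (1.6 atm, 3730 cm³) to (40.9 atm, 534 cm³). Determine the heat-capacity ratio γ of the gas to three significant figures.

PV^γ = const ⇒ γ = ln(P₂/P₁) / ln(V₁/V₂).
γ = ln(40.9/1.6) / ln(3730/534) = 1.667.

γ ≈ 1.67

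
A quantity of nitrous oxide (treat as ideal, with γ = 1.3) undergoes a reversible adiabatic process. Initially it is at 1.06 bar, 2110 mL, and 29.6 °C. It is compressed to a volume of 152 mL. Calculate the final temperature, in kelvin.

For a reversible adiabat TV^(γ−1) is constant, so T₂ = T₁ (V₁/V₂)^(γ−1).
T₁ = 29.6 °C = 302.8 K.
T₂ = 302.8 × (2110/152)^(0.3) = 666.5 K.

T₂ ≈ 667 K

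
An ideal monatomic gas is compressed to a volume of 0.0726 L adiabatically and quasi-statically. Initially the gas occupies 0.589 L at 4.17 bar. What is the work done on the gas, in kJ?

W ≈ 1.12 kJ

γ = 5/3 for a monatomic ideal gas.
P₂ = P₁(V₁/V₂)^γ = 4.17×(0.589/0.0726)^(5/3) = 136.6 bar.
For a reversible adiabat, W_by_gas = (P₁V₁ − P₂V₂)/(γ−1).
W_by = (417000×0.000589 − 1.366×10^7×7.26×10^-5) / (2/3) = -1119 J.
W_on_gas = −W_by = 1119 J.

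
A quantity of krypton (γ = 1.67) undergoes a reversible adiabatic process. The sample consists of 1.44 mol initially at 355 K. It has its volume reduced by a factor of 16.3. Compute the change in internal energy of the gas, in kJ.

ΔU ≈ 34.8 kJ

For a reversible adiabat TV^(γ−1) is constant, so T₂ = T₁ (V₁/V₂)^(γ−1).
T₂ = 355 × 16.3^(0.67) = 2304 K.
Q = 0, so ΔU = W_on_gas = nCᵥΔT with Cᵥ = R/(γ−1) = 12.41 J/(mol·K).
ΔU = 1.44 × 12.41 × (2304 − 355) = 34820 J.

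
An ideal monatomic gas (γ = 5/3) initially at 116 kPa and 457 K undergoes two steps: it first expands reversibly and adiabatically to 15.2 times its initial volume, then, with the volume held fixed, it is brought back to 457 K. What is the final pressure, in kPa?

P₃ ≈ 7.63 kPa

Adiabatic step (PV^γ = const): P₂ = 116×(1/15.2)^(5/3) = 1.244 kPa; T₂ = 457×(1/15.2)^(2/3) = 74.48 K.
Isochoric: P₃ = P₂(T₃/T₂) = 1.244 × (457/74.48) = 7.632 kPa.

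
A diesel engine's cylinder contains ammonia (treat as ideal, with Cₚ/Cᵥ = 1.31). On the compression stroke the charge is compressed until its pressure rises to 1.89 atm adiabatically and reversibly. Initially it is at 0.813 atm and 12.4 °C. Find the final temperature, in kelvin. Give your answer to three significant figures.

Adiabatic: T₂/T₁ = (P₂/P₁)^((γ−1)/γ).
T₁ = 12.4 °C = 285.5 K.
T₂ = 285.5 × (1.89/0.813)^(0.237) = 348.6 K.

T₂ ≈ 349 K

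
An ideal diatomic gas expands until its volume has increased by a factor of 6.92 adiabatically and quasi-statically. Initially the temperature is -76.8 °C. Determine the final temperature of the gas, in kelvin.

T₂ ≈ 90.6 K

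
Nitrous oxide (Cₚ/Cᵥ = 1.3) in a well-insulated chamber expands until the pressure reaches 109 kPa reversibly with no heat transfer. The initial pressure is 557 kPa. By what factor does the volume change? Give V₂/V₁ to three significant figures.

From PV^γ = const, V₂/V₁ = (P₁/P₂)^(1/γ).
V₂/V₁ = (557/109)^(0.769) = 3.507.

V₂/V₁ ≈ 3.51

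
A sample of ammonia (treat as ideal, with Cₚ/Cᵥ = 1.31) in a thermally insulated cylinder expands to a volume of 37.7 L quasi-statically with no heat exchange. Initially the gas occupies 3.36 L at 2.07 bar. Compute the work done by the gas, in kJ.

W ≈ 1.18 kJ

P₂ = P₁(V₁/V₂)^γ = 2.07×(3.36/37.7)^(1.31) = 0.08719 bar.
For a reversible adiabat, W_by_gas = (P₁V₁ − P₂V₂)/(γ−1).
W_by = (207000×0.00336 − 8719×0.0377) / (0.31) = 1183 J.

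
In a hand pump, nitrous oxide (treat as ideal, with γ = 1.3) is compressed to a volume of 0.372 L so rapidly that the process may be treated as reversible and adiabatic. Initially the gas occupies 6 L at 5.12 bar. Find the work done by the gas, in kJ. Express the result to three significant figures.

W ≈ -13.3 kJ

P₂ = P₁(V₁/V₂)^γ = 5.12×(6/0.372)^(1.3) = 190.2 bar.
For a reversible adiabat, W_by_gas = (P₁V₁ − P₂V₂)/(γ−1).
W_by = (512000×0.006 − 1.902×10^7×0.000372) / (0.3) = -13340 J.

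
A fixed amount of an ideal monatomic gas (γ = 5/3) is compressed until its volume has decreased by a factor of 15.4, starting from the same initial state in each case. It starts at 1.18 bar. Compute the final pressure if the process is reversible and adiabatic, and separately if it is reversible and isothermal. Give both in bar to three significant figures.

adiabatic: 112 bar; isothermal: 18.2 bar

Isothermal: P₂ = P₁(V₁/V₂) = 1.18×15.4 = 18.17 bar.
Adiabatic: P₂ = P₁(V₁/V₂)^γ = 1.18×15.4^(5/3) = 112.5 bar.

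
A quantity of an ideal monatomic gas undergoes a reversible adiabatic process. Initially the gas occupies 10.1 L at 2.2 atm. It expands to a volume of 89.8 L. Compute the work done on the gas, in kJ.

γ = 5/3 for a monatomic ideal gas.
P₂ = P₁(V₁/V₂)^γ = 2.2×(10.1/89.8)^(5/3) = 0.05765 atm.
For a reversible adiabat, W_by_gas = (P₁V₁ − P₂V₂)/(γ−1).
W_by = (222900×0.0101 − 5842×0.0898) / (2/3) = 2590 J.
W_on_gas = −W_by = -2590 J.

W ≈ -2.59 kJ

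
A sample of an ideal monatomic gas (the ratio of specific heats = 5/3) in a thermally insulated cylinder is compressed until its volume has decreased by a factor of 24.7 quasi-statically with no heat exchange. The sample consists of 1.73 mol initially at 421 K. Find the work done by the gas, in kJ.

Adiabatic: T₁V₁^(γ−1) = T₂V₂^(γ−1) ⇒ T₂ = T₁ (V₁/V₂)^(γ−1).
T₂ = 421 × 24.7^(2/3) = 3571 K.
Q = 0, so ΔU = W_on_gas = nCᵥΔT with Cᵥ = R/(γ−1) = 12.47 J/(mol·K).
ΔU = 1.73 × 12.47 × (3571 − 421) = 67950 J.
Work done by the gas = −ΔU = -67950 J.

W ≈ -68.0 kJ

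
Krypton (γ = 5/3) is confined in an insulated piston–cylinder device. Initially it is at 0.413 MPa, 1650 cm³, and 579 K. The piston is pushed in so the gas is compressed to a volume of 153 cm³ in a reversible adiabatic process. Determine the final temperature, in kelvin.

Adiabatic: T₁V₁^(γ−1) = T₂V₂^(γ−1) ⇒ T₂ = T₁ (V₁/V₂)^(γ−1).
T₂ = 579 × (1650/153)^(2/3) = 2826 K.

T₂ ≈ 2830 K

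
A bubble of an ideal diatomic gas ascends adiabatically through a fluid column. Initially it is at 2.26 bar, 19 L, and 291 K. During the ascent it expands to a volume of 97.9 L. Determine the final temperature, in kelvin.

T₂ ≈ 151 K

For a reversible adiabat TV^(γ−1) is constant, so T₂ = T₁ (V₁/V₂)^(γ−1).
γ = 7/5 for a diatomic ideal gas.
T₂ = 291 × (19/97.9)^(2/5) = 151 K.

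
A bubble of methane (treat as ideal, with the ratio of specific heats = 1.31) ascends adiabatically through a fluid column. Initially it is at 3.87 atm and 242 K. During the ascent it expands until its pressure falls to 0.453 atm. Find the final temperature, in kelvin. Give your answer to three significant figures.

T₂ ≈ 146 K

Along an adiabat T P^((1−γ)/γ) is constant, so T₂ = T₁ (P₂/P₁)^((γ−1)/γ).
T₂ = 242 × (0.453/3.87)^(0.237) = 145.7 K.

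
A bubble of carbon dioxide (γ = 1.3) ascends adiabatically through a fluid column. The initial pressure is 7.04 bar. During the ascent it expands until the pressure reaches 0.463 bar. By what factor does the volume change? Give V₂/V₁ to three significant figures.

From PV^γ = const, V₂/V₁ = (P₁/P₂)^(1/γ).
V₂/V₁ = (7.04/0.463)^(0.769) = 8.114.

V₂/V₁ ≈ 8.11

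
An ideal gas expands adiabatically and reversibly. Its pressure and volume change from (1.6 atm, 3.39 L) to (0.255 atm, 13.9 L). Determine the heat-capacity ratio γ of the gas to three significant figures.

PV^γ = const ⇒ γ = ln(P₂/P₁) / ln(V₁/V₂).
γ = ln(0.255/1.6) / ln(3.39/13.9) = 1.302.

γ ≈ 1.30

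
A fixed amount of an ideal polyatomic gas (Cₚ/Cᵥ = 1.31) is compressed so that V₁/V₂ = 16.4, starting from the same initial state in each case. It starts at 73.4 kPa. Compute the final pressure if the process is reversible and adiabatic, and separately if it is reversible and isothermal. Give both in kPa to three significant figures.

adiabatic: 2870 kPa; isothermal: 1200 kPa

Isothermal: P₂ = P₁(V₁/V₂) = 73.4×16.4 = 1204 kPa.
Adiabatic: P₂ = P₁(V₁/V₂)^γ = 73.4×16.4^(1.31) = 2865 kPa.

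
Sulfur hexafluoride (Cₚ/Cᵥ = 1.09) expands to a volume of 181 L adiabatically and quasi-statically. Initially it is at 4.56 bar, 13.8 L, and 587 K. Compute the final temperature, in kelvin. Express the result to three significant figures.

T₂ ≈ 466 K

Adiabatic: T₁V₁^(γ−1) = T₂V₂^(γ−1) ⇒ T₂ = T₁ (V₁/V₂)^(γ−1).
T₂ = 587 × (13.8/181)^(0.09) = 465.6 K.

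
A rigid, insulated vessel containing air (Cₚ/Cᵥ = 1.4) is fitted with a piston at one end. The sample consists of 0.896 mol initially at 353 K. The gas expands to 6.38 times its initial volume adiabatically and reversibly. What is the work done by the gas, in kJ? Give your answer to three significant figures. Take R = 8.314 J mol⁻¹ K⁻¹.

For a reversible adiabat TV^(γ−1) is constant, so T₂ = T₁ (V₁/V₂)^(γ−1).
T₂ = 353 × (1/6.38)^(0.4) = 168.2 K.
Q = 0, so ΔU = W_on_gas = nCᵥΔT with Cᵥ = R/(γ−1) = 20.79 J/(mol·K).
ΔU = 0.896 × 20.79 × (168.2 − 353) = -3441 J.
Work done by the gas = −ΔU = 3441 J.

W ≈ 3.44 kJ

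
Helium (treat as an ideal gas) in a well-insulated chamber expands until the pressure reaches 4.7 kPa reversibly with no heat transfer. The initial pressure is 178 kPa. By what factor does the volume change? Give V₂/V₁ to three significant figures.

From PV^γ = const, V₂/V₁ = (P₁/P₂)^(1/γ).
For a monatomic ideal gas γ = 5/3.
V₂/V₁ = (178/4.7)^(3/5) = 8.851.

V₂/V₁ ≈ 8.85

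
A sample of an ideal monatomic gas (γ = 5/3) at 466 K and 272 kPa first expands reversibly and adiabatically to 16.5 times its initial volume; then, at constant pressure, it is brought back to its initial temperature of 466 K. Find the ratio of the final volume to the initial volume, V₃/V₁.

Adiabatic step: V₂/V₁ = 16.5; T₂ = T₁·(1/16.5)^(2/3) = 71.9 K.
Isobaric step: V₃/V₂ = T₃/T₂ = 466/71.9.
V₃/V₁ = (V₂/V₁)(V₃/V₂) = 16.5 × (466/71.9) = 106.9.

V₃/V₁ ≈ 107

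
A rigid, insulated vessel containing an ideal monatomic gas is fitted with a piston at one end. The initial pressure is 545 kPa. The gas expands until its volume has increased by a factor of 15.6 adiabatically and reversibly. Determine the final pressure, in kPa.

P₂ ≈ 5.60 kPa

Adiabatic: P₁V₁^γ = P₂V₂^γ ⇒ P₂ = P₁ (V₁/V₂)^γ.
For a monatomic ideal gas γ = 5/3.
P₂ = 545 × (1/15.6)^(5/3) = 5.596 kPa.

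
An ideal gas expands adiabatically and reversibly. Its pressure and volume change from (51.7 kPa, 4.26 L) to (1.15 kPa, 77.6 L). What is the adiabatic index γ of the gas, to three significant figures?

PV^γ = const ⇒ γ = ln(P₂/P₁) / ln(V₁/V₂).
γ = ln(1.15/51.7) / ln(4.26/77.6) = 1.311.

γ ≈ 1.31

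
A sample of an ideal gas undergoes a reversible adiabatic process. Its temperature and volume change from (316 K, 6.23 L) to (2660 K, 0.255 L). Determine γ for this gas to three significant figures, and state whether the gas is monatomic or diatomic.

γ ≈ 1.67; monatomic

TV^(γ−1) = const ⇒ γ − 1 = ln(T₂/T₁) / ln(V₁/V₂).
γ = 1 + ln(2660/316) / ln(6.23/0.255) = 1.667.
γ ≈ 1.67 is close to 5/3, so the gas is monatomic.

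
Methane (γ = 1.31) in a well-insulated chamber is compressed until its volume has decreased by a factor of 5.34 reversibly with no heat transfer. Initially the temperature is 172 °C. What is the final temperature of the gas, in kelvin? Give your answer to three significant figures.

T₂ ≈ 748 K

For a reversible adiabat TV^(γ−1) is constant, so T₂ = T₁ (V₁/V₂)^(γ−1).
T₁ = 172 °C = 445.1 K.
T₂ = 445.1 × 5.34^(0.31) = 748.2 K.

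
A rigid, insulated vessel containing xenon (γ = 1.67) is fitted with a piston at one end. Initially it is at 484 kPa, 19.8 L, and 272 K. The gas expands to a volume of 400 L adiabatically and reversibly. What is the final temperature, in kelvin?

T₂ ≈ 36.3 K

Adiabatic: T₁V₁^(γ−1) = T₂V₂^(γ−1) ⇒ T₂ = T₁ (V₁/V₂)^(γ−1).
T₂ = 272 × (19.8/400)^(0.67) = 36.3 K.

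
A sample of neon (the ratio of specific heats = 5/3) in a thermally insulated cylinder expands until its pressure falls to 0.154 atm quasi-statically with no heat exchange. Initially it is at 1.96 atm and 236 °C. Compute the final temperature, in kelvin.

T₂ ≈ 184 K

Along an adiabat T P^((1−γ)/γ) is constant, so T₂ = T₁ (P₂/P₁)^((γ−1)/γ).
T₁ = 236 °C = 509.1 K.
T₂ = 509.1 × (0.154/1.96)^(2/5) = 184.1 K.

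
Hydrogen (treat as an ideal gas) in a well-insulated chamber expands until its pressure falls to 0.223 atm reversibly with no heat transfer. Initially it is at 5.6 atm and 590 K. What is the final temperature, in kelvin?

T₂ ≈ 235 K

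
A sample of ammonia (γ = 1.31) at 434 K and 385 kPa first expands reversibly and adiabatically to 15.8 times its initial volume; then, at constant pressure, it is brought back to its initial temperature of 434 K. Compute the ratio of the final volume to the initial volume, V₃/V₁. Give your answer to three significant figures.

Adiabatic step: V₂/V₁ = 15.8; T₂ = T₁·(1/15.8)^(0.31) = 184.5 K.
Isobaric step: V₃/V₂ = T₃/T₂ = 434/184.5.
V₃/V₁ = (V₂/V₁)(V₃/V₂) = 15.8 × (434/184.5) = 37.17.

V₃/V₁ ≈ 37.2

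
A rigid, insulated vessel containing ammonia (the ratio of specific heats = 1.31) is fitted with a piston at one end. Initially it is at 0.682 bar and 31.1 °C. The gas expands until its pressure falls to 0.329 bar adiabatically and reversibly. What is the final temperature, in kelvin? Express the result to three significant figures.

Along an adiabat T P^((1−γ)/γ) is constant, so T₂ = T₁ (P₂/P₁)^((γ−1)/γ).
T₁ = 31.1 °C = 304.2 K.
T₂ = 304.2 × (0.329/0.682)^(0.237) = 256 K.

T₂ ≈ 256 K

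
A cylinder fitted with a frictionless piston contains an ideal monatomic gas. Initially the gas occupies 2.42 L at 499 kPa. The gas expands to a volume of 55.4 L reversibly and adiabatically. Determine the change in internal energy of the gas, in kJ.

γ = 5/3 for a monatomic ideal gas.
P₂ = P₁(V₁/V₂)^γ = 499×(2.42/55.4)^(5/3) = 2.704 kPa.
For a reversible adiabat, W_by_gas = (P₁V₁ − P₂V₂)/(γ−1).
W_by = (499000×0.00242 − 2704×0.0554) / (2/3) = 1587 J.
Q = 0 ⇒ ΔU = −W_by = -1587 J.

ΔU ≈ -1.59 kJ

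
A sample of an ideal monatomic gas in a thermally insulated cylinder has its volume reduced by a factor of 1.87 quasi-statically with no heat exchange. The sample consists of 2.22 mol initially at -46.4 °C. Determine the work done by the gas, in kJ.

W ≈ -3.25 kJ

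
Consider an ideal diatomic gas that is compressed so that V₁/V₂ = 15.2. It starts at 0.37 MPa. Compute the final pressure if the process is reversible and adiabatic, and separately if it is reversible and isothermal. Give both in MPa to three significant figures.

adiabatic: 16.7 MPa; isothermal: 5.62 MPa

For a diatomic ideal gas γ = 7/5.
Isothermal: P₂ = P₁(V₁/V₂) = 0.37×15.2 = 5.624 MPa.
Adiabatic: P₂ = P₁(V₁/V₂)^γ = 0.37×15.2^(7/5) = 16.7 MPa.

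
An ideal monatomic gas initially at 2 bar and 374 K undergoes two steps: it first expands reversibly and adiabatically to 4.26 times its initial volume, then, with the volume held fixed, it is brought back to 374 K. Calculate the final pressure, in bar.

P₃ ≈ 0.469 bar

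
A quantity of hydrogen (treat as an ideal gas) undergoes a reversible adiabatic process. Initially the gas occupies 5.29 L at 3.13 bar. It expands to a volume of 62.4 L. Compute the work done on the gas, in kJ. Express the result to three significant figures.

γ = 7/5 for a diatomic ideal gas.
P₂ = P₁(V₁/V₂)^γ = 3.13×(5.29/62.4)^(7/5) = 0.09888 bar.
For a reversible adiabat, W_by_gas = (P₁V₁ − P₂V₂)/(γ−1).
W_by = (313000×0.00529 − 9888×0.0624) / (2/5) = 2597 J.
W_on_gas = −W_by = -2597 J.

W ≈ -2.60 kJ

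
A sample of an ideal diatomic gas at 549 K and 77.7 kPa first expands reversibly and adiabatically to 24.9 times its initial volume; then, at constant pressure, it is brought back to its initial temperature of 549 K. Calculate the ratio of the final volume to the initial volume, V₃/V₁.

V₃/V₁ ≈ 90.1

For a diatomic ideal gas γ = 7/5.
Adiabatic step: V₂/V₁ = 24.9; T₂ = T₁·(1/24.9)^(2/5) = 151.7 K.
Isobaric step: V₃/V₂ = T₃/T₂ = 549/151.7.
V₃/V₁ = (V₂/V₁)(V₃/V₂) = 24.9 × (549/151.7) = 90.09.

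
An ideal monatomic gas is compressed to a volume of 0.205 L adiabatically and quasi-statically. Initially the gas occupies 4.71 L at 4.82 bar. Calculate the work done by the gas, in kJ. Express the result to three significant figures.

γ = 5/3 for a monatomic ideal gas.
P₂ = P₁(V₁/V₂)^γ = 4.82×(4.71/0.205)^(5/3) = 895 bar.
For a reversible adiabat, W_by_gas = (P₁V₁ − P₂V₂)/(γ−1).
W_by = (482000×0.00471 − 8.95×10^7×0.000205) / (2/3) = -24120 J.

W ≈ -24.1 kJ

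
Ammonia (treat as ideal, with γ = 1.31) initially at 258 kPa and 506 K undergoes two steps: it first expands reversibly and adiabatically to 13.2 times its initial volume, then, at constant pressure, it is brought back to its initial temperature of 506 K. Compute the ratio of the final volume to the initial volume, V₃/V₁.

V₃/V₁ ≈ 29.4

Adiabatic step: V₂/V₁ = 13.2; T₂ = T₁·(1/13.2)^(0.31) = 227.4 K.
Isobaric step: V₃/V₂ = T₃/T₂ = 506/227.4.
V₃/V₁ = (V₂/V₁)(V₃/V₂) = 13.2 × (506/227.4) = 29.37.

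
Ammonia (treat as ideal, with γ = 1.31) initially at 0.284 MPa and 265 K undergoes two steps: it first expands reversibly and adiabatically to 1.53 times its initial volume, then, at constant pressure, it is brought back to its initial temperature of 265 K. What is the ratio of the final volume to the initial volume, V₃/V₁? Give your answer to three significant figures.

V₃/V₁ ≈ 1.75

Adiabatic step: V₂/V₁ = 1.53; T₂ = T₁·(1/1.53)^(0.31) = 232.3 K.
Isobaric step: V₃/V₂ = T₃/T₂ = 265/232.3.
V₃/V₁ = (V₂/V₁)(V₃/V₂) = 1.53 × (265/232.3) = 1.746.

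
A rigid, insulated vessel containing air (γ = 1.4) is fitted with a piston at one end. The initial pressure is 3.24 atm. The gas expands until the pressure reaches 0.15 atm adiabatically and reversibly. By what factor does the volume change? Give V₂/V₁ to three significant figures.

From PV^γ = const, V₂/V₁ = (P₁/P₂)^(1/γ).
V₂/V₁ = (3.24/0.15)^(0.714) = 8.978.

V₂/V₁ ≈ 8.98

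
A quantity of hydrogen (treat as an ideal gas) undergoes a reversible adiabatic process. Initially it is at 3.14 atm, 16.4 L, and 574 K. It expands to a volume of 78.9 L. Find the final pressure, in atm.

Since PV^γ is constant along a reversible adiabat, P₂ = P₁ (V₁/V₂)^γ.
γ = 7/5 for a diatomic ideal gas.
P₂ = 3.14 × (16.4/78.9)^(7/5) = 0.3482 atm.

P₂ ≈ 0.348 atm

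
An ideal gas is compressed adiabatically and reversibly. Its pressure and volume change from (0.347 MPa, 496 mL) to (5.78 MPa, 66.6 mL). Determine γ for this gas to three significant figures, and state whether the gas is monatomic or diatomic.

PV^γ = const ⇒ γ = ln(P₂/P₁) / ln(V₁/V₂).
γ = ln(5.78/0.347) / ln(496/66.6) = 1.401.
γ ≈ 1.40 is close to 7/5, so the gas is diatomic.

γ ≈ 1.40; diatomic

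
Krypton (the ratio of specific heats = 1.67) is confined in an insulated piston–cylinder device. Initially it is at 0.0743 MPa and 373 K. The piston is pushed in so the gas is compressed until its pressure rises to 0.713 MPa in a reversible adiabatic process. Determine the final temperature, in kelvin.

Adiabatic: T₂/T₁ = (P₂/P₁)^((γ−1)/γ).
T₂ = 373 × (0.713/0.0743)^(0.401) = 924.1 K.

T₂ ≈ 924 K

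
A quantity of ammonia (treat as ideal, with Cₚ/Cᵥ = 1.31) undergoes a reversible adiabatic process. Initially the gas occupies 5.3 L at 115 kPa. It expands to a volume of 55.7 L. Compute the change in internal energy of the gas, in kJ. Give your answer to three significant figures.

ΔU ≈ -1.02 kJ

P₂ = P₁(V₁/V₂)^γ = 115×(5.3/55.7)^(1.31) = 5.278 kPa.
For a reversible adiabat, W_by_gas = (P₁V₁ − P₂V₂)/(γ−1).
W_by = (115000×0.0053 − 5278×0.0557) / (0.31) = 1018 J.
Q = 0 ⇒ ΔU = −W_by = -1018 J.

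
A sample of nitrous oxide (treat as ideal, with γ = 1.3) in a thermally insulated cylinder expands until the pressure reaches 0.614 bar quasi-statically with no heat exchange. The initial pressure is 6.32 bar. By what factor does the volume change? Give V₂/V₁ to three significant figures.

V₂/V₁ ≈ 6.01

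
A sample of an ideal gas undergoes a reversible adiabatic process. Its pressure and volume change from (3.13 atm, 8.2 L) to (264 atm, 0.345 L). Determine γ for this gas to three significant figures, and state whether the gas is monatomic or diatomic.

γ ≈ 1.40; diatomic

PV^γ = const ⇒ γ = ln(P₂/P₁) / ln(V₁/V₂).
γ = ln(264/3.13) / ln(8.2/0.345) = 1.4.
γ ≈ 1.40 is close to 7/5, so the gas is diatomic.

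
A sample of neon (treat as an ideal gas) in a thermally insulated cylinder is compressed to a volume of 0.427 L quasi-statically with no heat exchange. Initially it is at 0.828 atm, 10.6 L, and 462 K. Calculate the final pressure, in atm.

Since PV^γ is constant along a reversible adiabat, P₂ = P₁ (V₁/V₂)^γ.
γ = 5/3 for a monatomic ideal gas.
P₂ = 0.828 × (10.6/0.427)^(5/3) = 174.9 atm.

P₂ ≈ 175 atm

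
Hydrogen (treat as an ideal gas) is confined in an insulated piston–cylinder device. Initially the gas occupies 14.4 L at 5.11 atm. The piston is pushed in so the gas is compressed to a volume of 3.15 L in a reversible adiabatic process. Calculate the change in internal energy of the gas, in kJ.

γ = 7/5 for a diatomic ideal gas.
P₂ = P₁(V₁/V₂)^γ = 5.11×(14.4/3.15)^(7/5) = 42.9 atm.
For a reversible adiabat, W_by_gas = (P₁V₁ − P₂V₂)/(γ−1).
W_by = (517800×0.0144 − 4.347×10^6×0.00315) / (2/5) = -15590 J.
Q = 0 ⇒ ΔU = −W_by = 15590 J.

ΔU ≈ 15.6 kJ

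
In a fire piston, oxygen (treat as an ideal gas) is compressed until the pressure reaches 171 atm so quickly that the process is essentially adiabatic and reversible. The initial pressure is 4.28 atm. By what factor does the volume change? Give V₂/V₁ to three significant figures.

From PV^γ = const, V₂/V₁ = (P₁/P₂)^(1/γ).
For a diatomic ideal gas γ = 7/5.
V₂/V₁ = (4.28/171)^(5/7) = 0.07179.

V₂/V₁ ≈ 0.0718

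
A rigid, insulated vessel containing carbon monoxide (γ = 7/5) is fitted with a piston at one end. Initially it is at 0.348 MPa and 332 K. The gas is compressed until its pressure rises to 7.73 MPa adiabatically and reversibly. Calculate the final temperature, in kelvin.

Along an adiabat T P^((1−γ)/γ) is constant, so T₂ = T₁ (P₂/P₁)^((γ−1)/γ).
T₂ = 332 × (7.73/0.348)^(2/7) = 805.2 K.

T₂ ≈ 805 K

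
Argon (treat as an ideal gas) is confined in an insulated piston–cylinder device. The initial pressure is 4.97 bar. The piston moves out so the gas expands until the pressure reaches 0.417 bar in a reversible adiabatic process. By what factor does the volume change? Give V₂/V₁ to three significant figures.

V₂/V₁ ≈ 4.42

From PV^γ = const, V₂/V₁ = (P₁/P₂)^(1/γ).
For a monatomic ideal gas γ = 5/3.
V₂/V₁ = (4.97/0.417)^(3/5) = 4.423.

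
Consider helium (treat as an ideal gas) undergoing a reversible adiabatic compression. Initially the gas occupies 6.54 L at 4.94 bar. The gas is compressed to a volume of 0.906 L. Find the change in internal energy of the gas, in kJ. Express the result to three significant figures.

γ = 5/3 for a monatomic ideal gas.
P₂ = P₁(V₁/V₂)^γ = 4.94×(6.54/0.906)^(5/3) = 133.2 bar.
For a reversible adiabat, W_by_gas = (P₁V₁ − P₂V₂)/(γ−1).
W_by = (494000×0.00654 − 1.332×10^7×0.000906) / (2/3) = -13250 J.
Q = 0 ⇒ ΔU = −W_by = 13250 J.

ΔU ≈ 13.3 kJ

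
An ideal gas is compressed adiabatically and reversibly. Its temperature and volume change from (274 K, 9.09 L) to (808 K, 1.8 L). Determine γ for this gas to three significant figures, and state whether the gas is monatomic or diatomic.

γ ≈ 1.67; monatomic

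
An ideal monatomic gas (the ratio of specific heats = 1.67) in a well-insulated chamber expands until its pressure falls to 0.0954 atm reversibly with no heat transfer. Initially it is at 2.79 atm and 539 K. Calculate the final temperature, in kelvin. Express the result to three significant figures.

T₂ ≈ 139 K

Adiabatic: T₂/T₁ = (P₂/P₁)^((γ−1)/γ).
T₂ = 539 × (0.0954/2.79)^(0.401) = 139.1 K.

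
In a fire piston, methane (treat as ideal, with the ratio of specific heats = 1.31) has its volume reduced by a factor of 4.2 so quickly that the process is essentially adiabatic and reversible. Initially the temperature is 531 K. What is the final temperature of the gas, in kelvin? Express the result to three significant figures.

For a reversible adiabat TV^(γ−1) is constant, so T₂ = T₁ (V₁/V₂)^(γ−1).
T₂ = 531 × 4.2^(0.31) = 828.5 K.

T₂ ≈ 829 K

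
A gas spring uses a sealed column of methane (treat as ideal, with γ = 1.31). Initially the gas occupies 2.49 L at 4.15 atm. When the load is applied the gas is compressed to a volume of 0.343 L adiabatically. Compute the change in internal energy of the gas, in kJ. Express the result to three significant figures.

P₂ = P₁(V₁/V₂)^γ = 4.15×(2.49/0.343)^(1.31) = 55.7 atm.
For a reversible adiabat, W_by_gas = (P₁V₁ − P₂V₂)/(γ−1).
W_by = (420500×0.00249 − 5.644×10^6×0.000343) / (0.31) = -2867 J.
Q = 0 ⇒ ΔU = −W_by = 2867 J.

ΔU ≈ 2.87 kJ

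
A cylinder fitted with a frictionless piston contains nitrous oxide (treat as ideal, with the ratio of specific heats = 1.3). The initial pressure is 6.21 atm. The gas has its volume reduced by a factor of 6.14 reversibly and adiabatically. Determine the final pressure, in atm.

P₂ ≈ 65.7 atm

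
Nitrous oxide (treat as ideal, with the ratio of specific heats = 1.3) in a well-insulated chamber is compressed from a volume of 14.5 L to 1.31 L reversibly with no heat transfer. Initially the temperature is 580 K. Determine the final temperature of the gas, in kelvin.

T₂ ≈ 1190 K

For a reversible adiabat TV^(γ−1) is constant, so T₂ = T₁ (V₁/V₂)^(γ−1).
T₂ = 580 × (14.5/1.31)^(0.3) = 1193 K.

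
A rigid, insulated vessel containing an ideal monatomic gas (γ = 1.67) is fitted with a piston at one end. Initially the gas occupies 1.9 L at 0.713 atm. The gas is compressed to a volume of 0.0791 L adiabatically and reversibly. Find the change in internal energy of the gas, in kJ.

ΔU ≈ 1.52 kJ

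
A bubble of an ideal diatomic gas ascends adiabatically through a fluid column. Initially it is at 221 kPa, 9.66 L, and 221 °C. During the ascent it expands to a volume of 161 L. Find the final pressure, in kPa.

P₂ ≈ 4.30 kPa

Adiabatic: P₁V₁^γ = P₂V₂^γ ⇒ P₂ = P₁ (V₁/V₂)^γ.
γ = 7/5 for a diatomic ideal gas.
P₂ = 221 × (9.66/161)^(7/5) = 4.303 kPa.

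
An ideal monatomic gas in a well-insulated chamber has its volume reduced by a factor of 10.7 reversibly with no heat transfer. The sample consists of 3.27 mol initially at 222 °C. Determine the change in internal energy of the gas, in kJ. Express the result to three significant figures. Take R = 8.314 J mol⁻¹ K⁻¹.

For a reversible adiabat TV^(γ−1) is constant, so T₂ = T₁ (V₁/V₂)^(γ−1).
γ = 5/3 for a monatomic ideal gas, so γ−1 = 2/3.
T₁ = 222 °C = 495.1 K.
T₂ = 495.1 × 10.7^(2/3) = 2404 K.
Q = 0, so ΔU = W_on_gas = nCᵥΔT with Cᵥ = R/(γ−1) = 12.47 J/(mol·K).
ΔU = 3.27 × 12.47 × (2404 − 495.1) = 77860 J.

ΔU ≈ 77.9 kJ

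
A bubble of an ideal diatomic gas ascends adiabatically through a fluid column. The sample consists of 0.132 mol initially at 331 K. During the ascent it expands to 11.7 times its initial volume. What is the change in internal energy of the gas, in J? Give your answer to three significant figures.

Adiabatic: T₁V₁^(γ−1) = T₂V₂^(γ−1) ⇒ T₂ = T₁ (V₁/V₂)^(γ−1).
γ = 7/5 for a diatomic ideal gas, so γ−1 = 2/5.
T₂ = 331 × (1/11.7)^(2/5) = 123.8 K.
Q = 0, so ΔU = W_on_gas = nCᵥΔT with Cᵥ = R/(γ−1) = 20.79 J/(mol·K).
ΔU = 0.132 × 20.79 × (123.8 − 331) = -568.6 J.

ΔU ≈ -569 J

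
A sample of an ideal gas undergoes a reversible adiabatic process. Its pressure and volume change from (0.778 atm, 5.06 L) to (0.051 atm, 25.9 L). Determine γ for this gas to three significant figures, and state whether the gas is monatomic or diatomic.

PV^γ = const ⇒ γ = ln(P₂/P₁) / ln(V₁/V₂).
γ = ln(0.051/0.778) / ln(5.06/25.9) = 1.669.
γ ≈ 1.67 is close to 5/3, so the gas is monatomic.

γ ≈ 1.67; monatomic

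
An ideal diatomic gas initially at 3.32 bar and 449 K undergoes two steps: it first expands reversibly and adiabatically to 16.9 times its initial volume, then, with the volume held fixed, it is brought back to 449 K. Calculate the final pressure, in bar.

P₃ ≈ 0.196 bar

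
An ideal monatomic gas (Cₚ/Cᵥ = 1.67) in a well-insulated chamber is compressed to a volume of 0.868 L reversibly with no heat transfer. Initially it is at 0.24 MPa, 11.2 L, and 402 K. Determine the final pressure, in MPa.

Adiabatic: P₁V₁^γ = P₂V₂^γ ⇒ P₂ = P₁ (V₁/V₂)^γ.
P₂ = 0.24 × (11.2/0.868)^(1.67) = 17.18 MPa.

P₂ ≈ 17.2 MPa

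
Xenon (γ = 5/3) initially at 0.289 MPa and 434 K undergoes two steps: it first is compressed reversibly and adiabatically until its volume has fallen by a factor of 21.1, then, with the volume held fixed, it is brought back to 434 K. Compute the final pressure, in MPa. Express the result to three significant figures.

Adiabatic step (PV^γ = const): P₂ = 0.289×21.1^(5/3) = 46.56 MPa; T₂ = 434×21.1^(2/3) = 3314 K.
Isochoric: P₃ = P₂(T₃/T₂) = 46.56 × (434/3314) = 6.098 MPa.

P₃ ≈ 6.10 MPa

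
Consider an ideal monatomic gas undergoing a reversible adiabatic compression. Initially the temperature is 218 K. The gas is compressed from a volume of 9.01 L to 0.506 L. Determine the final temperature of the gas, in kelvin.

T₂ ≈ 1490 K

Adiabatic: T₁V₁^(γ−1) = T₂V₂^(γ−1) ⇒ T₂ = T₁ (V₁/V₂)^(γ−1).
For a monatomic ideal gas γ = 5/3, so γ−1 = 2/3.
T₂ = 218 × (9.01/0.506)^(2/3) = 1487 K.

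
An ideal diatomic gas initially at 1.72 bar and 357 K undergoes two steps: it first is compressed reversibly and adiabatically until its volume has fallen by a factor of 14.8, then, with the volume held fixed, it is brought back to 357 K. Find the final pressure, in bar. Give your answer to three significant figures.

P₃ ≈ 25.5 bar

For a diatomic ideal gas γ = 7/5.
Adiabatic step (PV^γ = const): P₂ = 1.72×14.8^(7/5) = 74.8 bar; T₂ = 357×14.8^(2/5) = 1049 K.
Isochoric: P₃ = P₂(T₃/T₂) = 74.8 × (357/1049) = 25.46 bar.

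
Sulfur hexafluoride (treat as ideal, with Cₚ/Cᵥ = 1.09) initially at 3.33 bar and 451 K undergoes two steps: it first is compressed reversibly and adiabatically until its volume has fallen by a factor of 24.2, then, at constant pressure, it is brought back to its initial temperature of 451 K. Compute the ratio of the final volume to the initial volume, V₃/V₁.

V₃/V₁ ≈ 0.0310

Adiabatic step: V₂/V₁ = 0.04132; T₂ = T₁·24.2^(0.09) = 600.8 K.
Isobaric step: V₃/V₂ = T₃/T₂ = 451/600.8.
V₃/V₁ = (V₂/V₁)(V₃/V₂) = 0.04132 × (451/600.8) = 0.03102.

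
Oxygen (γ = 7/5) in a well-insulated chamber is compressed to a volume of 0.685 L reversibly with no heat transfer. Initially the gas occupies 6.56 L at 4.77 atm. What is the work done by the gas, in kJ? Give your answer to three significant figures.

W ≈ -11.6 kJ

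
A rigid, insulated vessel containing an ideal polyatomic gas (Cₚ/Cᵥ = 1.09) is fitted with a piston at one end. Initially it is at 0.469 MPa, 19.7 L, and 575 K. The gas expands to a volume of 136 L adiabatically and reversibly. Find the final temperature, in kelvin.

T₂ ≈ 483 K

For a reversible adiabat TV^(γ−1) is constant, so T₂ = T₁ (V₁/V₂)^(γ−1).
T₂ = 575 × (19.7/136)^(0.09) = 483.2 K.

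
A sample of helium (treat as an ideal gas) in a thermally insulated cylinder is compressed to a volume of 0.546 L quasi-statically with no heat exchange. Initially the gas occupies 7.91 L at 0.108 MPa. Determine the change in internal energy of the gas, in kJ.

γ = 5/3 for a monatomic ideal gas.
P₂ = P₁(V₁/V₂)^γ = 0.108×(7.91/0.546)^(5/3) = 9.298 MPa.
For a reversible adiabat, W_by_gas = (P₁V₁ − P₂V₂)/(γ−1).
W_by = (108000×0.00791 − 9.298×10^6×0.000546) / (2/3) = -6334 J.
Q = 0 ⇒ ΔU = −W_by = 6334 J.

ΔU ≈ 6.33 kJ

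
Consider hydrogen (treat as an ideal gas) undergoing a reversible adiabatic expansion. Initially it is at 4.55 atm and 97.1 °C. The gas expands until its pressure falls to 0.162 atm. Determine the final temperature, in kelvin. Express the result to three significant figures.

T₂ ≈ 143 K

Adiabatic: T₂/T₁ = (P₂/P₁)^((γ−1)/γ).
For a diatomic ideal gas γ = 7/5, so (γ−1)/γ = 2/7.
T₁ = 97.1 °C = 370.2 K.
T₂ = 370.2 × (0.162/4.55)^(2/7) = 142.8 K.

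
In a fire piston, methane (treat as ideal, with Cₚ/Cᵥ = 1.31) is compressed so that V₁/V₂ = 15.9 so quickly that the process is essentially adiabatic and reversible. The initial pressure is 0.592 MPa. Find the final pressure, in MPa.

P₂ ≈ 22.2 MPa

Since PV^γ is constant along a reversible adiabat, P₂ = P₁ (V₁/V₂)^γ.
P₂ = 0.592 × 15.9^(1.31) = 22.19 MPa.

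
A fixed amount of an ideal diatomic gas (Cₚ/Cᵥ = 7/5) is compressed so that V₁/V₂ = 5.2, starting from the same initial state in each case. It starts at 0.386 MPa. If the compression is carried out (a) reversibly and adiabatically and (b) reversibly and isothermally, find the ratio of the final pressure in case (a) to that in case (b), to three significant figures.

P_adiabatic / P_isothermal ≈ 1.93

Isothermal: P_b = P₁(V₁/V₂) = 0.386×5.2.
Adiabatic: P_a = P₁(V₁/V₂)^γ = 0.386×5.2^(7/5).
P_a/P_b = (V₁/V₂)^(γ−1) = 5.2^(2/5) = 1.934.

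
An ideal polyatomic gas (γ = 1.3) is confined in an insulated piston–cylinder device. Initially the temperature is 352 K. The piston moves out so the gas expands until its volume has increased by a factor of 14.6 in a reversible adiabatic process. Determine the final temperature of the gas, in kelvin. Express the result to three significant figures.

T₂ ≈ 157 K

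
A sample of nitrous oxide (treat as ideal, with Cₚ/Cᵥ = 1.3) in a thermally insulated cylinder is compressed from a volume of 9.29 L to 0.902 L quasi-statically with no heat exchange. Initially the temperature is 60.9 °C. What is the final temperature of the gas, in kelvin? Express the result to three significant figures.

T₂ ≈ 672 K

For a reversible adiabat TV^(γ−1) is constant, so T₂ = T₁ (V₁/V₂)^(γ−1).
T₁ = 60.9 °C = 334 K.
T₂ = 334 × (9.29/0.902)^(0.3) = 672.4 K.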